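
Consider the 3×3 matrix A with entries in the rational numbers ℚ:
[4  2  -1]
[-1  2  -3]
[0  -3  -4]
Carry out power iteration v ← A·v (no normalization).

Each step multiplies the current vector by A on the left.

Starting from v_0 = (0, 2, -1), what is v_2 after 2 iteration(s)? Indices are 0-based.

v_0 = (0, 2, -1).
v_1 = A·v_0 = (5, 7, -2).
v_2 = A·v_1 = (36, 15, -13).

v_2 = (36, 15, -13)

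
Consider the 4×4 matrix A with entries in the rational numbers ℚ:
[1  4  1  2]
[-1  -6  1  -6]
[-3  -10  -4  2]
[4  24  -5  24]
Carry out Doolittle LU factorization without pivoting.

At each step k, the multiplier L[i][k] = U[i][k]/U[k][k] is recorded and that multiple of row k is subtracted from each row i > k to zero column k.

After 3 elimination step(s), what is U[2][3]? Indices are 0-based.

k=0: U[0][0]=1
  eliminate (1,0): mult=-1, new row 1: (0, -2, 2, -4); set L[1][0]=-1
  eliminate (2,0): mult=-3, new row 2: (0, 2, -1, 8); set L[2][0]=-3
  eliminate (3,0): mult=4, new row 3: (0, 8, -9, 16); set L[3][0]=4
k=1: U[1][1]=-2
  eliminate (2,1): mult=-1, new row 2: (0, 0, 1, 4); set L[2][1]=-1
  eliminate (3,1): mult=-4, new row 3: (0, 0, -1, 0); set L[3][1]=-4
k=2: U[2][2]=1
  eliminate (3,2): mult=-1, new row 3: (0, 0, 0, 4); set L[3][2]=-1

U[2][3] = 4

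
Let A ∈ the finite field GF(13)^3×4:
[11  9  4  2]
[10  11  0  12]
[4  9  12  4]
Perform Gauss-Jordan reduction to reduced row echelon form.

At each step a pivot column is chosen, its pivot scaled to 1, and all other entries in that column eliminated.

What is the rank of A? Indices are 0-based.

pivot(0,0)=11: scale R0 → (1, 2, 11, 12)
  clear (1,0): R1 −= (10)R0 → (0, 4, 7, 9)
  clear (2,0): R2 −= (4)R0 → (0, 1, 7, 8)
pivot(1,1)=4: scale R1 → (0, 1, 5, 12)
  clear (0,1): R0 −= (2)R1 → (1, 0, 1, 1)
  clear (2,1): R2 −= (1)R1 → (0, 0, 2, 9)
pivot(2,2)=2: scale R2 → (0, 0, 1, 11)
  clear (0,2): R0 −= (1)R2 → (1, 0, 0, 3)
  clear (1,2): R1 −= (5)R2 → (0, 1, 0, 9)

rank = 3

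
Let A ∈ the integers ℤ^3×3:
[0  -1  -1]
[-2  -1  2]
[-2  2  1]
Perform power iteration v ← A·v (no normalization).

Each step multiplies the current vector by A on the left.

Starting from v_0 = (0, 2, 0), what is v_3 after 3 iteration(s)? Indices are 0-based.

v_0 = (0, 2, 0).
v_1 = A·v_0 = (-2, -2, 4).
v_2 = A·v_1 = (-2, 14, 4).
v_3 = A·v_2 = (-18, -2, 36).

v_3 = (-18, -2, 36)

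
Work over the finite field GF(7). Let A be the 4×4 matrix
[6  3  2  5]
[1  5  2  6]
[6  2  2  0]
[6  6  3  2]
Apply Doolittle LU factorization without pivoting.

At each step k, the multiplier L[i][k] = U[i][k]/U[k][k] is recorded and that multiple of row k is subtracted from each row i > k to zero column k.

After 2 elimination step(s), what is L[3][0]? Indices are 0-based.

L[3][0] = 1

k=0: U[0][0]=6
  eliminate (1,0): mult=6, new row 1: (0, 1, 4, 4); set L[1][0]=6
  eliminate (2,0): mult=1, new row 2: (0, 6, 0, 2); set L[2][0]=1
  eliminate (3,0): mult=1, new row 3: (0, 3, 1, 4); set L[3][0]=1
k=1: U[1][1]=1
  eliminate (2,1): mult=6, new row 2: (0, 0, 4, 6); set L[2][1]=6
  eliminate (3,1): mult=3, new row 3: (0, 0, 3, 6); set L[3][1]=3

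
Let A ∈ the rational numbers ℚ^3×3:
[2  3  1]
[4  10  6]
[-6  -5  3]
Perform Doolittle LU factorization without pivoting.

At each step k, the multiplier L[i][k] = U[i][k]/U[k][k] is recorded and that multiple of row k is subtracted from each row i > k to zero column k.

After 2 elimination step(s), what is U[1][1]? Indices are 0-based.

U[1][1] = 4

Step 1: pivot at (0,0) is 2.
  row1 ← row1 − (2)·row0  ⇒  L[1][0]=2, U row1=(0, 4, 4)
  row2 ← row2 − (-3)·row0  ⇒  L[2][0]=-3, U row2=(0, 4, 6)
Step 2: pivot at (1,1) is 4.
  row2 ← row2 − (1)·row1  ⇒  L[2][1]=1, U row2=(0, 0, 2)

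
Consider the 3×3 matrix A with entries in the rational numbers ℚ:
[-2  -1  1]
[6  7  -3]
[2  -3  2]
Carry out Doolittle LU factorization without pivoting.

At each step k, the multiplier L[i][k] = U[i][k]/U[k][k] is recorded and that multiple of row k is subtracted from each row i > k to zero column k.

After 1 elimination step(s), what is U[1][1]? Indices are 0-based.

U[1][1] = 4

k=0: U[0][0]=-2
  eliminate (1,0): mult=-3, new row 1: (0, 4, 0); set L[1][0]=-3
  eliminate (2,0): mult=-1, new row 2: (0, -4, 3); set L[2][0]=-1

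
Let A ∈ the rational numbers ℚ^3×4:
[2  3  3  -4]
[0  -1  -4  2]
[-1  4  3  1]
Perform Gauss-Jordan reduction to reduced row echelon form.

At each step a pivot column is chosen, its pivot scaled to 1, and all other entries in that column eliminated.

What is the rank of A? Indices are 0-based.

rank = 3

step 1: normalize row 0 (÷2) = (1, 3/2, 3/2, -2)
  row 2: subtract -1×row0 = (0, 11/2, 9/2, -1)
step 2: normalize row 1 (÷-1) = (0, 1, 4, -2)
  row 0: subtract 3/2×row1 = (1, 0, -9/2, 1)
  row 2: subtract 11/2×row1 = (0, 0, -35/2, 10)
step 3: normalize row 2 (÷-35/2) = (0, 0, 1, -4/7)
  row 0: subtract -9/2×row2 = (1, 0, 0, -11/7)
  row 1: subtract 4×row2 = (0, 1, 0, 2/7)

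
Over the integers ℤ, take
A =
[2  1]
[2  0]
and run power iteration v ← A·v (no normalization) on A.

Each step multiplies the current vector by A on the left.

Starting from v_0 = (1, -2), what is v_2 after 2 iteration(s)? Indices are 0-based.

v_0 = (1, -2).
v_1 = A·v_0 = (0, 2).
v_2 = A·v_1 = (2, 0).

v_2 = (2, 0)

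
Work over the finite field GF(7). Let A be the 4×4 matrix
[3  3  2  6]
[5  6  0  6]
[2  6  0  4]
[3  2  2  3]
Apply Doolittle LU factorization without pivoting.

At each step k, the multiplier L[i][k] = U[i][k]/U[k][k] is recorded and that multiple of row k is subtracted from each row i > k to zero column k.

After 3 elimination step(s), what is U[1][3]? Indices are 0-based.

[col 0] pivot 3
  R1 -= 4*R0 → (0, 1, 6, 3)  (L[1][0] := 4)
  R2 -= 3*R0 → (0, 4, 1, 0)  (L[2][0] := 3)
  R3 -= 1*R0 → (0, 6, 0, 4)  (L[3][0] := 1)
[col 1] pivot 1
  R2 -= 4*R1 → (0, 0, 5, 2)  (L[2][1] := 4)
  R3 -= 6*R1 → (0, 0, 6, 0)  (L[3][1] := 6)
[col 2] pivot 5
  R3 -= 4*R2 → (0, 0, 0, 6)  (L[3][2] := 4)

U[1][3] = 3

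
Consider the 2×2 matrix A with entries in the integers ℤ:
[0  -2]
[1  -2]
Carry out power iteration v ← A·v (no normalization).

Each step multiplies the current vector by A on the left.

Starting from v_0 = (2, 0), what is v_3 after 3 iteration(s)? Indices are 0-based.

v_0 = (2, 0).
v_1 = A·v_0 = (0, 2).
v_2 = A·v_1 = (-4, -4).
v_3 = A·v_2 = (8, 4).

v_3 = (8, 4)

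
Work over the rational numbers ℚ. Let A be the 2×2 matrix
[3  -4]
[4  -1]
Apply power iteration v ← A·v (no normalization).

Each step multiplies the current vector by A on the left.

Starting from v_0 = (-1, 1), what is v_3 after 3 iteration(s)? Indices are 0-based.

v_3 = (89, 19)

v_0 = (-1, 1).
v_1 = A·v_0 = (-7, -5).
v_2 = A·v_1 = (-1, -23).
v_3 = A·v_2 = (89, 19).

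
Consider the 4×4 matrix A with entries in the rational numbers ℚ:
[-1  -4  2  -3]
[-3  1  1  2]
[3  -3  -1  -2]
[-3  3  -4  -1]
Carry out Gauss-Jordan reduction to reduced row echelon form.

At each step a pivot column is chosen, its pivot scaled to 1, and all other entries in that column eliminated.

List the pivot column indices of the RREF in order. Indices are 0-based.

pivot columns: 0, 1, 2, 3

step 1: normalize row 0 (÷-1) = (1, 4, -2, 3)
  row 1: subtract -3×row0 = (0, 13, -5, 11)
  row 2: subtract 3×row0 = (0, -15, 5, -11)
  row 3: subtract -3×row0 = (0, 15, -10, 8)
step 2: normalize row 1 (÷13) = (0, 1, -5/13, 11/13)
  row 0: subtract 4×row1 = (1, 0, -6/13, -5/13)
  row 2: subtract -15×row1 = (0, 0, -10/13, 22/13)
  row 3: subtract 15×row1 = (0, 0, -55/13, -61/13)
step 3: normalize row 2 (÷-10/13) = (0, 0, 1, -11/5)
  row 0: subtract -6/13×row2 = (1, 0, 0, -7/5)
  row 1: subtract -5/13×row2 = (0, 1, 0, 0)
  row 3: subtract -55/13×row2 = (0, 0, 0, -14)
step 4: normalize row 3 (÷-14) = (0, 0, 0, 1)
  row 0: subtract -7/5×row3 = (1, 0, 0, 0)
  row 2: subtract -11/5×row3 = (0, 0, 1, 0)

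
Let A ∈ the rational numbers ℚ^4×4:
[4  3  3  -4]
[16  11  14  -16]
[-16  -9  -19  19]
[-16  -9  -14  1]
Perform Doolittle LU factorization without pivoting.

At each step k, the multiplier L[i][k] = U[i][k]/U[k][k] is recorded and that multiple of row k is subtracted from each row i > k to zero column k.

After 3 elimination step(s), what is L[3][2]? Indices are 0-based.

L[3][2] = -4

[col 0] pivot 4
  R1 -= 4*R0 → (0, -1, 2, 0)  (L[1][0] := 4)
  R2 -= -4*R0 → (0, 3, -7, 3)  (L[2][0] := -4)
  R3 -= -4*R0 → (0, 3, -2, -15)  (L[3][0] := -4)
[col 1] pivot -1
  R2 -= -3*R1 → (0, 0, -1, 3)  (L[2][1] := -3)
  R3 -= -3*R1 → (0, 0, 4, -15)  (L[3][1] := -3)
[col 2] pivot -1
  R3 -= -4*R2 → (0, 0, 0, -3)  (L[3][2] := -4)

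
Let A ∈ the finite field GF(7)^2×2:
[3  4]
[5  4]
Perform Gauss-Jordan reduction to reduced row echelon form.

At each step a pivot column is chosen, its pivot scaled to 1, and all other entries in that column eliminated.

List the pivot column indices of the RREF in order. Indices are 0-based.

[1] R0 /= 3  ⇒  (1, 6)
     R1 -= 5·R0  ⇒  (0, 2)
[2] R1 /= 2  ⇒  (0, 1)
     R0 -= 6·R1  ⇒  (1, 0)

pivot columns: 0, 1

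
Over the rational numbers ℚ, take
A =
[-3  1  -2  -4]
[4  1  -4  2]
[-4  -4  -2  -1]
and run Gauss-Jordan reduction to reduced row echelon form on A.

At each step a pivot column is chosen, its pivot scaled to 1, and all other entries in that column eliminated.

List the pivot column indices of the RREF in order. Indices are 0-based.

pivot(0,0)=-3: scale R0 → (1, -1/3, 2/3, 4/3)
  clear (1,0): R1 −= (4)R0 → (0, 7/3, -20/3, -10/3)
  clear (2,0): R2 −= (-4)R0 → (0, -16/3, 2/3, 13/3)
pivot(1,1)=7/3: scale R1 → (0, 1, -20/7, -10/7)
  clear (0,1): R0 −= (-1/3)R1 → (1, 0, -2/7, 6/7)
  clear (2,1): R2 −= (-16/3)R1 → (0, 0, -102/7, -23/7)
pivot(2,2)=-102/7: scale R2 → (0, 0, 1, 23/102)
  clear (0,2): R0 −= (-2/7)R2 → (1, 0, 0, 47/51)
  clear (1,2): R1 −= (-20/7)R2 → (0, 1, 0, -40/51)

pivot columns: 0, 1, 2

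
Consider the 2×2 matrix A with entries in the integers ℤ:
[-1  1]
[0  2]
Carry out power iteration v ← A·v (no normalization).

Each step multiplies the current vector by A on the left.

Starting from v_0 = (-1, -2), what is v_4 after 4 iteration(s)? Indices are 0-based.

v_4 = (-11, -32)

v_0 = (-1, -2).
v_1 = A·v_0 = (-1, -4).
v_2 = A·v_1 = (-3, -8).
v_3 = A·v_2 = (-5, -16).
v_4 = A·v_3 = (-11, -32).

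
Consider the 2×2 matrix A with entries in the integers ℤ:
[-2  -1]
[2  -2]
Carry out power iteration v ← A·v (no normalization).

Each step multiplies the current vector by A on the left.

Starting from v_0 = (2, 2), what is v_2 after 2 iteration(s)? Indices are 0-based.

v_0 = (2, 2).
v_1 = A·v_0 = (-6, 0).
v_2 = A·v_1 = (12, -12).

v_2 = (12, -12)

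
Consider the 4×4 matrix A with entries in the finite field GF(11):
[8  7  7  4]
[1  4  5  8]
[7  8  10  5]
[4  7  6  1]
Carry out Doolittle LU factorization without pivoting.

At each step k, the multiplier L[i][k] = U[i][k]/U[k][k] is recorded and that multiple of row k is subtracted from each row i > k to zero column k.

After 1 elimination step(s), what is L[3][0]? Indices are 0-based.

Step 1: pivot at (0,0) is 8.
  row1 ← row1 − (7)·row0  ⇒  L[1][0]=7, U row1=(0, 10, 0, 2)
  row2 ← row2 − (5)·row0  ⇒  L[2][0]=5, U row2=(0, 6, 8, 7)
  row3 ← row3 − (6)·row0  ⇒  L[3][0]=6, U row3=(0, 9, 8, 10)

L[3][0] = 6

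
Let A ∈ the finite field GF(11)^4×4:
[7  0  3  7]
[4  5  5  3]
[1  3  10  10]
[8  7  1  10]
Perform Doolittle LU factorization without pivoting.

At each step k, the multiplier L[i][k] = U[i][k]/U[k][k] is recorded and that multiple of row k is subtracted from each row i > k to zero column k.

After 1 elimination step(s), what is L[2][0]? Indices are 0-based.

L[2][0] = 8

Step 1: pivot at (0,0) is 7.
  row1 ← row1 − (10)·row0  ⇒  L[1][0]=10, U row1=(0, 5, 8, 10)
  row2 ← row2 − (8)·row0  ⇒  L[2][0]=8, U row2=(0, 3, 8, 9)
  row3 ← row3 − (9)·row0  ⇒  L[3][0]=9, U row3=(0, 7, 7, 2)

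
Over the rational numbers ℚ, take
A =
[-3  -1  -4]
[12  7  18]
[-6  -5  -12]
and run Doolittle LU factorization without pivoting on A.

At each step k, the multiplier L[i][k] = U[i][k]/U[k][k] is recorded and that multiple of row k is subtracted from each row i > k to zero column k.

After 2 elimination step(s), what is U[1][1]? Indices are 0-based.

[col 0] pivot -3
  R1 -= -4*R0 → (0, 3, 2)  (L[1][0] := -4)
  R2 -= 2*R0 → (0, -3, -4)  (L[2][0] := 2)
[col 1] pivot 3
  R2 -= -1*R1 → (0, 0, -2)  (L[2][1] := -1)

U[1][1] = 3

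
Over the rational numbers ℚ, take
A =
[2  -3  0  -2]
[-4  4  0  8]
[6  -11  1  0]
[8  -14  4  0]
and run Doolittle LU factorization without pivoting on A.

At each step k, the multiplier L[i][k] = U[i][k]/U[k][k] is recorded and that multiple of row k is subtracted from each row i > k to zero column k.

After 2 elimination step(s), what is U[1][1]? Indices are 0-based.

U[1][1] = -2

Step 1: pivot at (0,0) is 2.
  row1 ← row1 − (-2)·row0  ⇒  L[1][0]=-2, U row1=(0, -2, 0, 4)
  row2 ← row2 − (3)·row0  ⇒  L[2][0]=3, U row2=(0, -2, 1, 6)
  row3 ← row3 − (4)·row0  ⇒  L[3][0]=4, U row3=(0, -2, 4, 8)
Step 2: pivot at (1,1) is -2.
  row2 ← row2 − (1)·row1  ⇒  L[2][1]=1, U row2=(0, 0, 1, 2)
  row3 ← row3 − (1)·row1  ⇒  L[3][1]=1, U row3=(0, 0, 4, 4)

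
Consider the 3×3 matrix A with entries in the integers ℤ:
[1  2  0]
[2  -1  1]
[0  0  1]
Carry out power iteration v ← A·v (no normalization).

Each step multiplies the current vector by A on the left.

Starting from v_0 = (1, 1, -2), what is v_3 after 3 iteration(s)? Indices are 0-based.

v_3 = (11, -5, -2)

v_0 = (1, 1, -2).
v_1 = A·v_0 = (3, -1, -2).
v_2 = A·v_1 = (1, 5, -2).
v_3 = A·v_2 = (11, -5, -2).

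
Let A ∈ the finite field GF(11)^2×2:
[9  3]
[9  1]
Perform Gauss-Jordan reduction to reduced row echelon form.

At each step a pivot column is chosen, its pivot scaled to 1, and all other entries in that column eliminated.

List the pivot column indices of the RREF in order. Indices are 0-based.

[1] R0 /= 9  ⇒  (1, 4)
     R1 -= 9·R0  ⇒  (0, 9)
[2] R1 /= 9  ⇒  (0, 1)
     R0 -= 4·R1  ⇒  (1, 0)

pivot columns: 0, 1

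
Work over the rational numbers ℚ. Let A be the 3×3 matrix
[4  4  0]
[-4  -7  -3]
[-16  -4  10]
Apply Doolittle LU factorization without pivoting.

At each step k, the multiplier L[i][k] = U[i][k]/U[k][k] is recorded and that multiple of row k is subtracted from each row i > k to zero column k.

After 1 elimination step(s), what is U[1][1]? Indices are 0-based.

U[1][1] = -3

[col 0] pivot 4
  R1 -= -1*R0 → (0, -3, -3)  (L[1][0] := -1)
  R2 -= -4*R0 → (0, 12, 10)  (L[2][0] := -4)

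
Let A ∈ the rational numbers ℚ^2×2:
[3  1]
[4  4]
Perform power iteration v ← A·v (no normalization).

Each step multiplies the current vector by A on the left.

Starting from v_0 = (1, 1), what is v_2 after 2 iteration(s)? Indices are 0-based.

v_2 = (20, 48)

v_0 = (1, 1).
v_1 = A·v_0 = (4, 8).
v_2 = A·v_1 = (20, 48).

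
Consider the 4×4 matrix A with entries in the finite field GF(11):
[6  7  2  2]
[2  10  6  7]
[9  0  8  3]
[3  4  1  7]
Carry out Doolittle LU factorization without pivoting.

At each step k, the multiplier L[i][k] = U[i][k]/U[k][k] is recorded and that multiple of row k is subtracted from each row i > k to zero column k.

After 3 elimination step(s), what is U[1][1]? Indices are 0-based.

U[1][1] = 4

[col 0] pivot 6
  R1 -= 4*R0 → (0, 4, 9, 10)  (L[1][0] := 4)
  R2 -= 7*R0 → (0, 6, 5, 0)  (L[2][0] := 7)
  R3 -= 6*R0 → (0, 6, 0, 6)  (L[3][0] := 6)
[col 1] pivot 4
  R2 -= 7*R1 → (0, 0, 8, 7)  (L[2][1] := 7)
  R3 -= 7*R1 → (0, 0, 3, 2)  (L[3][1] := 7)
[col 2] pivot 8
  R3 -= 10*R2 → (0, 0, 0, 9)  (L[3][2] := 10)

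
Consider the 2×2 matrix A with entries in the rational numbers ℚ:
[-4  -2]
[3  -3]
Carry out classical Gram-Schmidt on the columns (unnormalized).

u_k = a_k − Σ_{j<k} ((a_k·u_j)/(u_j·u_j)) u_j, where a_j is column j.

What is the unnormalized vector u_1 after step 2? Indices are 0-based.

Step 1: u_0 = a_0 = (-4, 3).
Step 2: u_1 = a_1 − (-1/25)·u_0 = (-54/25, -72/25).

u_1 = (-54/25, -72/25)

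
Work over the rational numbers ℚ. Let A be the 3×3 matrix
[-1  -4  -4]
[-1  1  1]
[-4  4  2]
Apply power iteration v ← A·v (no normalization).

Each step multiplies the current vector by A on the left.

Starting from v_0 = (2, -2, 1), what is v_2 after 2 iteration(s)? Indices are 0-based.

v_2 = (66, -19, -48)

v_0 = (2, -2, 1).
v_1 = A·v_0 = (2, -3, -14).
v_2 = A·v_1 = (66, -19, -48).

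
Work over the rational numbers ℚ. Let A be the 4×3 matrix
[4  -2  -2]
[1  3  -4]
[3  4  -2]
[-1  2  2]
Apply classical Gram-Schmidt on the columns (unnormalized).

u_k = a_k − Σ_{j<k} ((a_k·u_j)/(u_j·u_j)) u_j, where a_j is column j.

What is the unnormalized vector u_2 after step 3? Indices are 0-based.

Step 1: u_0 = a_0 = (4, 1, 3, -1).
Step 2: u_1 = a_1 − (5/27)·u_0 = (-74/27, 76/27, 31/9, 59/27).
Step 3: u_2 = a_2 − (-20/27)·u_0 − (-112/433)·u_1 = (110/433, -1096/433, 482/433, 790/433).

u_2 = (110/433, -1096/433, 482/433, 790/433)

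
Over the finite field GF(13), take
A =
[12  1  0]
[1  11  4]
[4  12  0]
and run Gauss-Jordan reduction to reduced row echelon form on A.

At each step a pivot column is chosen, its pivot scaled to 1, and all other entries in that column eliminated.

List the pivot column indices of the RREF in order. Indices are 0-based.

pivot columns: 0, 1, 2

pivot(0,0)=12: scale R0 → (1, 12, 0)
  clear (1,0): R1 −= (1)R0 → (0, 12, 4)
  clear (2,0): R2 −= (4)R0 → (0, 3, 0)
pivot(1,1)=12: scale R1 → (0, 1, 9)
  clear (0,1): R0 −= (12)R1 → (1, 0, 9)
  clear (2,1): R2 −= (3)R1 → (0, 0, 12)
pivot(2,2)=12: scale R2 → (0, 0, 1)
  clear (0,2): R0 −= (9)R2 → (1, 0, 0)
  clear (1,2): R1 −= (9)R2 → (0, 1, 0)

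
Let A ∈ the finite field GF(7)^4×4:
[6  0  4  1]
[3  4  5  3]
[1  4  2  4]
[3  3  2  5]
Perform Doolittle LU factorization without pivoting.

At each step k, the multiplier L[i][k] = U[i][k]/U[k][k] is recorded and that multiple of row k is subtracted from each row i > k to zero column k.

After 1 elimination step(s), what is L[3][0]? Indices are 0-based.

Step 1: pivot at (0,0) is 6.
  row1 ← row1 − (4)·row0  ⇒  L[1][0]=4, U row1=(0, 4, 3, 6)
  row2 ← row2 − (6)·row0  ⇒  L[2][0]=6, U row2=(0, 4, 6, 5)
  row3 ← row3 − (4)·row0  ⇒  L[3][0]=4, U row3=(0, 3, 0, 1)

L[3][0] = 4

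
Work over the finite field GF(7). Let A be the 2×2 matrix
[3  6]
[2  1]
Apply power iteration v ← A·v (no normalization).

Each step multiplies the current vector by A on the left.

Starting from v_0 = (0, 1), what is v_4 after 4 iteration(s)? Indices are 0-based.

v_4 = (4, 4)

v_0 = (0, 1).
v_1 = A·v_0 = (6, 1).
v_2 = A·v_1 = (3, 6).
v_3 = A·v_2 = (3, 5).
v_4 = A·v_3 = (4, 4).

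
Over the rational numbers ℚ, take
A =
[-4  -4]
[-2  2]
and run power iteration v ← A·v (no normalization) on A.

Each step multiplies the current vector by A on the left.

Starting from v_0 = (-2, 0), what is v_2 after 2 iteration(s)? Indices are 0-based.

v_0 = (-2, 0).
v_1 = A·v_0 = (8, 4).
v_2 = A·v_1 = (-48, -8).

v_2 = (-48, -8)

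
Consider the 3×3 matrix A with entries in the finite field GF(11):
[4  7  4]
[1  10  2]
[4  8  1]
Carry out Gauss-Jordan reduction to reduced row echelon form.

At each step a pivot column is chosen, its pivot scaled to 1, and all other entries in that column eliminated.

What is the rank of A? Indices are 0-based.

rank = 3

[1] R0 /= 4  ⇒  (1, 10, 1)
     R1 -= 1·R0  ⇒  (0, 0, 1)
     R2 -= 4·R0  ⇒  (0, 1, 8)
[2] R1 <-> R2
[2] R1 /= 1  ⇒  (0, 1, 8)
     R0 -= 10·R1  ⇒  (1, 0, 9)
[3] R2 /= 1  ⇒  (0, 0, 1)
     R0 -= 9·R2  ⇒  (1, 0, 0)
     R1 -= 8·R2  ⇒  (0, 1, 0)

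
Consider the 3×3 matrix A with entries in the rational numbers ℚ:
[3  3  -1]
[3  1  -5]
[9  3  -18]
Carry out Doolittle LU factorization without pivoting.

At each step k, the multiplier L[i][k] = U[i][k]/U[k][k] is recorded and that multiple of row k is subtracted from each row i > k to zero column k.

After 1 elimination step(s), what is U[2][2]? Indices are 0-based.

U[2][2] = -15

k=0: U[0][0]=3
  eliminate (1,0): mult=1, new row 1: (0, -2, -4); set L[1][0]=1
  eliminate (2,0): mult=3, new row 2: (0, -6, -15); set L[2][0]=3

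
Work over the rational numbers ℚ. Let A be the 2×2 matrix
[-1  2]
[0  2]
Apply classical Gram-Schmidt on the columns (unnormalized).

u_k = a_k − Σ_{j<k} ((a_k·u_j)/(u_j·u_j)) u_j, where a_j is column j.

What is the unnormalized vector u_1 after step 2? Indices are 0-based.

u_1 = (0, 2)

Step 1: u_0 = a_0 = (-1, 0).
Step 2: u_1 = a_1 − (-2)·u_0 = (0, 2).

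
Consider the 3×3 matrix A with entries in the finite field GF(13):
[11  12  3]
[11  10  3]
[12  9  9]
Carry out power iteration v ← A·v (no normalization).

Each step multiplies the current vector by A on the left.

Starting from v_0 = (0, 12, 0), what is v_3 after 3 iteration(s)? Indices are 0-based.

v_0 = (0, 12, 0).
v_1 = A·v_0 = (1, 3, 4).
v_2 = A·v_1 = (7, 1, 10).
v_3 = A·v_2 = (2, 0, 1).

v_3 = (2, 0, 1)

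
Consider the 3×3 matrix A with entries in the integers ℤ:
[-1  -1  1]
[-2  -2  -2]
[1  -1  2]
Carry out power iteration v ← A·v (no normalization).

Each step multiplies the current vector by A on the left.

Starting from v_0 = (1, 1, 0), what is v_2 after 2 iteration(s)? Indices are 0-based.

v_2 = (6, 12, 2)

v_0 = (1, 1, 0).
v_1 = A·v_0 = (-2, -4, 0).
v_2 = A·v_1 = (6, 12, 2).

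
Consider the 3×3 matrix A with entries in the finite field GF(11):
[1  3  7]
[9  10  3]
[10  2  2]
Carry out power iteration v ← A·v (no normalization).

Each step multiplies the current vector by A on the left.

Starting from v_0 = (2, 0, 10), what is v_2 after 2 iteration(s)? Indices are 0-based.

v_2 = (1, 5, 5)

v_0 = (2, 0, 10).
v_1 = A·v_0 = (6, 4, 7).
v_2 = A·v_1 = (1, 5, 5).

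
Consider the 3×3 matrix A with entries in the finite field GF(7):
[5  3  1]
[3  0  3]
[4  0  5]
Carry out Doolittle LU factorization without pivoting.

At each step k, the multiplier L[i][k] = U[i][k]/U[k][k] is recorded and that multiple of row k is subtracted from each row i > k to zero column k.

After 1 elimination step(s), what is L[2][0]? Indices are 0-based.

L[2][0] = 5

[col 0] pivot 5
  R1 -= 2*R0 → (0, 1, 1)  (L[1][0] := 2)
  R2 -= 5*R0 → (0, 6, 0)  (L[2][0] := 5)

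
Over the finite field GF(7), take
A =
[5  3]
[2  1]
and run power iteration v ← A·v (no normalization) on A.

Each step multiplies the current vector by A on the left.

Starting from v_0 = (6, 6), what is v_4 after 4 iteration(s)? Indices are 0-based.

v_4 = (1, 0)

v_0 = (6, 6).
v_1 = A·v_0 = (6, 4).
v_2 = A·v_1 = (0, 2).
v_3 = A·v_2 = (6, 2).
v_4 = A·v_3 = (1, 0).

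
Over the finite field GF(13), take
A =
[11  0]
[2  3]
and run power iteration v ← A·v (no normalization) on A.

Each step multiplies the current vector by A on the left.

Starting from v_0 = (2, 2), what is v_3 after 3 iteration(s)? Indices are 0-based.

v_3 = (10, 4)

v_0 = (2, 2).
v_1 = A·v_0 = (9, 10).
v_2 = A·v_1 = (8, 9).
v_3 = A·v_2 = (10, 4).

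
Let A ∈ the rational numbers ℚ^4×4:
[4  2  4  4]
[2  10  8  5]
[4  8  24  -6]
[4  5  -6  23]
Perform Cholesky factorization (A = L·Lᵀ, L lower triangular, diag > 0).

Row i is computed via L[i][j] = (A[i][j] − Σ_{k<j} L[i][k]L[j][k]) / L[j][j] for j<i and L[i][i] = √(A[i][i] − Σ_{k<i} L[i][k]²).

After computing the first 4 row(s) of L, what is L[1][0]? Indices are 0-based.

Step 1: L[0][0] = √(4) = 2.
  L[1][0] = (2) / L[0][0] = 1.
Step 2: L[1][1] = √(9) = 3.
  L[2][0] = (4) / L[0][0] = 2.
  L[2][1] = (6) / L[1][1] = 2.
Step 3: L[2][2] = √(16) = 4.
  L[3][0] = (4) / L[0][0] = 2.
  L[3][1] = (3) / L[1][1] = 1.
  L[3][2] = (-12) / L[2][2] = -3.
Step 4: L[3][3] = √(9) = 3.

L[1][0] = 1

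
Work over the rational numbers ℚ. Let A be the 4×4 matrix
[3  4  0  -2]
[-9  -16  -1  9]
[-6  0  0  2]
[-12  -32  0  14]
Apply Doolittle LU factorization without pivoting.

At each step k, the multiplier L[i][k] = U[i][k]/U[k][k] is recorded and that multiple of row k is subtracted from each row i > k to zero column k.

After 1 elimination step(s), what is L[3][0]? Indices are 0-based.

L[3][0] = -4

[col 0] pivot 3
  R1 -= -3*R0 → (0, -4, -1, 3)  (L[1][0] := -3)
  R2 -= -2*R0 → (0, 8, 0, -2)  (L[2][0] := -2)
  R3 -= -4*R0 → (0, -16, 0, 6)  (L[3][0] := -4)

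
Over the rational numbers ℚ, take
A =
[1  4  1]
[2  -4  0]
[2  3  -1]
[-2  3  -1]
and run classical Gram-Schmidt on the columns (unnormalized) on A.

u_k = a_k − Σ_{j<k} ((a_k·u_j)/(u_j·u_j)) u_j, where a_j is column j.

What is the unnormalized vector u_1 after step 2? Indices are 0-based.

u_1 = (56/13, -44/13, 47/13, 31/13)

Step 1: u_0 = a_0 = (1, 2, 2, -2).
Step 2: u_1 = a_1 − (-4/13)·u_0 = (56/13, -44/13, 47/13, 31/13).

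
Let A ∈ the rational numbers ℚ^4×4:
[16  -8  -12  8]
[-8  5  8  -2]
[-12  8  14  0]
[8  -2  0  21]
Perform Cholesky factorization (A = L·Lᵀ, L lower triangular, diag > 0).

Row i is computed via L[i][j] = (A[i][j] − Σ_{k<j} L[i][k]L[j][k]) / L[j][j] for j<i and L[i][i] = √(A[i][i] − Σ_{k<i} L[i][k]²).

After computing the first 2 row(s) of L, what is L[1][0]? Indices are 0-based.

L[1][0] = -2

Step 1: L[0][0] = √(16) = 4.
  L[1][0] = (-8) / L[0][0] = -2.
Step 2: L[1][1] = √(1) = 1.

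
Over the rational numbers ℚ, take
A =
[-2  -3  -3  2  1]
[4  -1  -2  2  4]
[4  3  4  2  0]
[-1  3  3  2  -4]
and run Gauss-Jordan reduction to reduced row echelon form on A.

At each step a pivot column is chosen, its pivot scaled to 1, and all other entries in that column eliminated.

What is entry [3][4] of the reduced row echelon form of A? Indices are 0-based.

M[3][4] = -9/64

pivot(0,0)=-2: scale R0 → (1, 3/2, 3/2, -1, -1/2)
  clear (1,0): R1 −= (4)R0 → (0, -7, -8, 6, 6)
  clear (2,0): R2 −= (4)R0 → (0, -3, -2, 6, 2)
  clear (3,0): R3 −= (-1)R0 → (0, 9/2, 9/2, 1, -9/2)
pivot(1,1)=-7: scale R1 → (0, 1, 8/7, -6/7, -6/7)
  clear (0,1): R0 −= (3/2)R1 → (1, 0, -3/14, 2/7, 11/14)
  clear (2,1): R2 −= (-3)R1 → (0, 0, 10/7, 24/7, -4/7)
  clear (3,1): R3 −= (9/2)R1 → (0, 0, -9/14, 34/7, -9/14)
pivot(2,2)=10/7: scale R2 → (0, 0, 1, 12/5, -2/5)
  clear (0,2): R0 −= (-3/14)R2 → (1, 0, 0, 4/5, 7/10)
  clear (1,2): R1 −= (8/7)R2 → (0, 1, 0, -18/5, -2/5)
  clear (3,2): R3 −= (-9/14)R2 → (0, 0, 0, 32/5, -9/10)
pivot(3,3)=32/5: scale R3 → (0, 0, 0, 1, -9/64)
  clear (0,3): R0 −= (4/5)R3 → (1, 0, 0, 0, 13/16)
  clear (1,3): R1 −= (-18/5)R3 → (0, 1, 0, 0, -29/32)
  clear (2,3): R2 −= (12/5)R3 → (0, 0, 1, 0, -1/16)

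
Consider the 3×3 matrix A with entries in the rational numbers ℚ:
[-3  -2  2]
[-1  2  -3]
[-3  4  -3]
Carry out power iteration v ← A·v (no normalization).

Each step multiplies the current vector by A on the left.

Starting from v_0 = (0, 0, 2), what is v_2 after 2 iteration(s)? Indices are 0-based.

v_0 = (0, 0, 2).
v_1 = A·v_0 = (4, -6, -6).
v_2 = A·v_1 = (-12, 2, -18).

v_2 = (-12, 2, -18)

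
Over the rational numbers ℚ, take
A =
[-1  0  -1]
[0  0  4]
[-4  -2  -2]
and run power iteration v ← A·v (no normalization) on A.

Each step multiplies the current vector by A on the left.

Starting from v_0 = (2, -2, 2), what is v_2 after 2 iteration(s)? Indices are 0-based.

v_0 = (2, -2, 2).
v_1 = A·v_0 = (-4, 8, -8).
v_2 = A·v_1 = (12, -32, 16).

v_2 = (12, -32, 16)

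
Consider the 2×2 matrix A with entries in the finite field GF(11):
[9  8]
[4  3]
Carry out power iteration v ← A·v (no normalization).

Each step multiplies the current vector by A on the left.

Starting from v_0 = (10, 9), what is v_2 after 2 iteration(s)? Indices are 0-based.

v_0 = (10, 9).
v_1 = A·v_0 = (8, 1).
v_2 = A·v_1 = (3, 2).

v_2 = (3, 2)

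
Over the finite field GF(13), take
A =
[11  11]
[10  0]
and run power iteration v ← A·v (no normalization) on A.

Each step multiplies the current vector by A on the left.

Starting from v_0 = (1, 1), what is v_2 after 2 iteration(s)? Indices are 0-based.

v_0 = (1, 1).
v_1 = A·v_0 = (9, 10).
v_2 = A·v_1 = (1, 12).

v_2 = (1, 12)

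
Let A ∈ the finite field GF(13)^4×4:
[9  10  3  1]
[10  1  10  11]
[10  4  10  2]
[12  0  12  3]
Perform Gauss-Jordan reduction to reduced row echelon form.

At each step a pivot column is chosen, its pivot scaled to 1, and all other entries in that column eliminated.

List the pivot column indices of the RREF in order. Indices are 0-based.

pivot columns: 0, 1, 2, 3

[1] R0 /= 9  ⇒  (1, 4, 9, 3)
     R1 -= 10·R0  ⇒  (0, 0, 11, 7)
     R2 -= 10·R0  ⇒  (0, 3, 11, 11)
     R3 -= 12·R0  ⇒  (0, 4, 8, 6)
[2] R1 <-> R2
[2] R1 /= 3  ⇒  (0, 1, 8, 8)
     R0 -= 4·R1  ⇒  (1, 0, 3, 10)
     R3 -= 4·R1  ⇒  (0, 0, 2, 0)
[3] R2 /= 11  ⇒  (0, 0, 1, 3)
     R0 -= 3·R2  ⇒  (1, 0, 0, 1)
     R1 -= 8·R2  ⇒  (0, 1, 0, 10)
     R3 -= 2·R2  ⇒  (0, 0, 0, 7)
[4] R3 /= 7  ⇒  (0, 0, 0, 1)
     R0 -= 1·R3  ⇒  (1, 0, 0, 0)
     R1 -= 10·R3  ⇒  (0, 1, 0, 0)
     R2 -= 3·R3  ⇒  (0, 0, 1, 0)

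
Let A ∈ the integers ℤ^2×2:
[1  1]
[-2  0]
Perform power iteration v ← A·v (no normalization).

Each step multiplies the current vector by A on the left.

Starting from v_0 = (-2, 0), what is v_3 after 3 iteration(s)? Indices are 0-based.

v_0 = (-2, 0).
v_1 = A·v_0 = (-2, 4).
v_2 = A·v_1 = (2, 4).
v_3 = A·v_2 = (6, -4).

v_3 = (6, -4)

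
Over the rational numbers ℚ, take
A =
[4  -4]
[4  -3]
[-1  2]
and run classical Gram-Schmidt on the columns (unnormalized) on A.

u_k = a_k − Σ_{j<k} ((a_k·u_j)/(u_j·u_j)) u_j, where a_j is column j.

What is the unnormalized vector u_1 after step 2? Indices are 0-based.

u_1 = (-4/11, 7/11, 12/11)

Step 1: u_0 = a_0 = (4, 4, -1).
Step 2: u_1 = a_1 − (-10/11)·u_0 = (-4/11, 7/11, 12/11).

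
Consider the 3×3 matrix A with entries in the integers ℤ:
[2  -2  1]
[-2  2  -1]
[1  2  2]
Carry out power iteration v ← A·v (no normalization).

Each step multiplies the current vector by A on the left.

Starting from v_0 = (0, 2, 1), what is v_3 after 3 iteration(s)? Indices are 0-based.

v_3 = (-9, 9, 36)

v_0 = (0, 2, 1).
v_1 = A·v_0 = (-3, 3, 6).
v_2 = A·v_1 = (-6, 6, 15).
v_3 = A·v_2 = (-9, 9, 36).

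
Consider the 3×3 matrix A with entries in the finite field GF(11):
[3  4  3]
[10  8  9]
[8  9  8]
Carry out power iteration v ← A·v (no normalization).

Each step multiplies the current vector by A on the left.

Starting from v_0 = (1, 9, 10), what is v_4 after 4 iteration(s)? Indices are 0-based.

v_4 = (1, 10, 2)

v_0 = (1, 9, 10).
v_1 = A·v_0 = (3, 7, 4).
v_2 = A·v_1 = (5, 1, 9).
v_3 = A·v_2 = (2, 7, 0).
v_4 = A·v_3 = (1, 10, 2).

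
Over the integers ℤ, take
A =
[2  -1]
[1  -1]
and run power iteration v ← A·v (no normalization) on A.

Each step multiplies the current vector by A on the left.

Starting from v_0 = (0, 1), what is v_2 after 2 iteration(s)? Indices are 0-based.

v_2 = (-1, 0)

v_0 = (0, 1).
v_1 = A·v_0 = (-1, -1).
v_2 = A·v_1 = (-1, 0).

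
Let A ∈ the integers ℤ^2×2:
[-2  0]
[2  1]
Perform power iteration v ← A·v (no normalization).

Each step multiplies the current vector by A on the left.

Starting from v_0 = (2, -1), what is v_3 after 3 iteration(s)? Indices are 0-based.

v_3 = (-16, 11)

v_0 = (2, -1).
v_1 = A·v_0 = (-4, 3).
v_2 = A·v_1 = (8, -5).
v_3 = A·v_2 = (-16, 11).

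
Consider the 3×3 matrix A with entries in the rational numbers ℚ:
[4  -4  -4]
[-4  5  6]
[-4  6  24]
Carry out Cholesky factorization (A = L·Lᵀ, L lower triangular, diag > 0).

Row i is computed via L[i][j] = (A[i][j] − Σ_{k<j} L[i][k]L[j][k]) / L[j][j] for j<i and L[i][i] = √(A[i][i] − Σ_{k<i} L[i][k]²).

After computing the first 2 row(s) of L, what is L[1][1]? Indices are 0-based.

L[1][1] = 1

Step 1: L[0][0] = √(4) = 2.
  L[1][0] = (-4) / L[0][0] = -2.
Step 2: L[1][1] = √(1) = 1.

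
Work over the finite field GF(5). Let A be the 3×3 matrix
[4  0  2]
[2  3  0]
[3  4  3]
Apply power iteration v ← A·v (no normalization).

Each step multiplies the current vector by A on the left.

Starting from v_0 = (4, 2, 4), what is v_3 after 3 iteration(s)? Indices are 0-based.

v_3 = (3, 0, 2)

v_0 = (4, 2, 4).
v_1 = A·v_0 = (4, 4, 2).
v_2 = A·v_1 = (0, 0, 4).
v_3 = A·v_2 = (3, 0, 2).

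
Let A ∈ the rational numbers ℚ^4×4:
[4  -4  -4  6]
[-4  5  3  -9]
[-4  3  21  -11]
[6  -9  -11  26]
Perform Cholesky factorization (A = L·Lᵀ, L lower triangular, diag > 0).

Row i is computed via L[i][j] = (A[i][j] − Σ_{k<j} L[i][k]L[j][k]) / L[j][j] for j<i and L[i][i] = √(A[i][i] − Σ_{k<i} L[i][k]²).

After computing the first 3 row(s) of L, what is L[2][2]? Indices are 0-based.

L[2][2] = 4

Step 1: L[0][0] = √(4) = 2.
  L[1][0] = (-4) / L[0][0] = -2.
Step 2: L[1][1] = √(1) = 1.
  L[2][0] = (-4) / L[0][0] = -2.
  L[2][1] = (-1) / L[1][1] = -1.
Step 3: L[2][2] = √(16) = 4.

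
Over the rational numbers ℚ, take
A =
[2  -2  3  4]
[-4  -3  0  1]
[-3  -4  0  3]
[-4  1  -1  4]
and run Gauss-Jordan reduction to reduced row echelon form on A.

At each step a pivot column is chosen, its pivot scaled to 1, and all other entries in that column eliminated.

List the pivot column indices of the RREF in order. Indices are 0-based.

step 1: normalize row 0 (÷2) = (1, -1, 3/2, 2)
  row 1: subtract -4×row0 = (0, -7, 6, 9)
  row 2: subtract -3×row0 = (0, -7, 9/2, 9)
  row 3: subtract -4×row0 = (0, -3, 5, 12)
step 2: normalize row 1 (÷-7) = (0, 1, -6/7, -9/7)
  row 0: subtract -1×row1 = (1, 0, 9/14, 5/7)
  row 2: subtract -7×row1 = (0, 0, -3/2, 0)
  row 3: subtract -3×row1 = (0, 0, 17/7, 57/7)
step 3: normalize row 2 (÷-3/2) = (0, 0, 1, 0)
  row 0: subtract 9/14×row2 = (1, 0, 0, 5/7)
  row 1: subtract -6/7×row2 = (0, 1, 0, -9/7)
  row 3: subtract 17/7×row2 = (0, 0, 0, 57/7)
step 4: normalize row 3 (÷57/7) = (0, 0, 0, 1)
  row 0: subtract 5/7×row3 = (1, 0, 0, 0)
  row 1: subtract -9/7×row3 = (0, 1, 0, 0)

pivot columns: 0, 1, 2, 3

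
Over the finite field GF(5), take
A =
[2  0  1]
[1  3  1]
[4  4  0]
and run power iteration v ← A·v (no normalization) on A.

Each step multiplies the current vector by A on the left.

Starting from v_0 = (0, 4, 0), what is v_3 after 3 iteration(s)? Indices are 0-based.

v_3 = (0, 0, 2)

v_0 = (0, 4, 0).
v_1 = A·v_0 = (0, 2, 1).
v_2 = A·v_1 = (1, 2, 3).
v_3 = A·v_2 = (0, 0, 2).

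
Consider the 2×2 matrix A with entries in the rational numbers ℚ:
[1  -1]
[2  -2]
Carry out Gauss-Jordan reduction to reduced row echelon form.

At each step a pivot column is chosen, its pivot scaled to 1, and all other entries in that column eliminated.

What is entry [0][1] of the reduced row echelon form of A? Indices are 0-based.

M[0][1] = -1

pivot(0,0)=1: scale R0 → (1, -1)
  clear (1,0): R1 −= (2)R0 → (0, 0)
col 1: no nonzero at/below row 1; advance.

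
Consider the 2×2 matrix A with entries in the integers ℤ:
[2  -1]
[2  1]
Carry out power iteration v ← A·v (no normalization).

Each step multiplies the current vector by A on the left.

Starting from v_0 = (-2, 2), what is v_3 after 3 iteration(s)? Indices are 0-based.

v_0 = (-2, 2).
v_1 = A·v_0 = (-6, -2).
v_2 = A·v_1 = (-10, -14).
v_3 = A·v_2 = (-6, -34).

v_3 = (-6, -34)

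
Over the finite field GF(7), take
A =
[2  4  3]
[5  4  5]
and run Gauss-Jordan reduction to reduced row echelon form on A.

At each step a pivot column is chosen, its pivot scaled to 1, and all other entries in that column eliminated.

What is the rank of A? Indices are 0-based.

rank = 2

step 1: normalize row 0 (÷2) = (1, 2, 5)
  row 1: subtract 5×row0 = (0, 1, 1)
step 2: normalize row 1 (÷1) = (0, 1, 1)
  row 0: subtract 2×row1 = (1, 0, 3)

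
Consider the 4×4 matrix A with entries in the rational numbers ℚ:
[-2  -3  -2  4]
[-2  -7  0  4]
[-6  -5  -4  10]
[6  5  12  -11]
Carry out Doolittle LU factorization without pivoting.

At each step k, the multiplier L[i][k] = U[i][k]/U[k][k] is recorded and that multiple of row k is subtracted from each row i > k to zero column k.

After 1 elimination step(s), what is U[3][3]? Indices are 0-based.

U[3][3] = 1

Step 1: pivot at (0,0) is -2.
  row1 ← row1 − (1)·row0  ⇒  L[1][0]=1, U row1=(0, -4, 2, 0)
  row2 ← row2 − (3)·row0  ⇒  L[2][0]=3, U row2=(0, 4, 2, -2)
  row3 ← row3 − (-3)·row0  ⇒  L[3][0]=-3, U row3=(0, -4, 6, 1)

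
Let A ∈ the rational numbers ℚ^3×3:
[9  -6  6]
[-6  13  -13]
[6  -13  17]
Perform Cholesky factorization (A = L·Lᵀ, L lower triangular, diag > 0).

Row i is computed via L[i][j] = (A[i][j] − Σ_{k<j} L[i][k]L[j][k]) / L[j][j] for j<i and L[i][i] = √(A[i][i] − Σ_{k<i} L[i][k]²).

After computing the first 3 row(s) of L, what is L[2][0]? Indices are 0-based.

Step 1: L[0][0] = √(9) = 3.
  L[1][0] = (-6) / L[0][0] = -2.
Step 2: L[1][1] = √(9) = 3.
  L[2][0] = (6) / L[0][0] = 2.
  L[2][1] = (-9) / L[1][1] = -3.
Step 3: L[2][2] = √(4) = 2.

L[2][0] = 2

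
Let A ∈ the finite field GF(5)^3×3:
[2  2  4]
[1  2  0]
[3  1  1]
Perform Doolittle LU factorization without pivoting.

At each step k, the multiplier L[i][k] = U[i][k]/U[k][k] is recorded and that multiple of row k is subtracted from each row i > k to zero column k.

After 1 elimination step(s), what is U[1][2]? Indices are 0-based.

U[1][2] = 3

Step 1: pivot at (0,0) is 2.
  row1 ← row1 − (3)·row0  ⇒  L[1][0]=3, U row1=(0, 1, 3)
  row2 ← row2 − (4)·row0  ⇒  L[2][0]=4, U row2=(0, 3, 0)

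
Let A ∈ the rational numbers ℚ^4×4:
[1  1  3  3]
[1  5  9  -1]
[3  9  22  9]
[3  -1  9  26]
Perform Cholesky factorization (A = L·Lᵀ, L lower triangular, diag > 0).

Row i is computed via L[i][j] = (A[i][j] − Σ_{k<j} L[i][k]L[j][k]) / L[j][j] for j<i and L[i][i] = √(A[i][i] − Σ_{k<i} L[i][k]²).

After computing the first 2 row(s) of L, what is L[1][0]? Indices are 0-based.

Step 1: L[0][0] = √(1) = 1.
  L[1][0] = (1) / L[0][0] = 1.
Step 2: L[1][1] = √(4) = 2.

L[1][0] = 1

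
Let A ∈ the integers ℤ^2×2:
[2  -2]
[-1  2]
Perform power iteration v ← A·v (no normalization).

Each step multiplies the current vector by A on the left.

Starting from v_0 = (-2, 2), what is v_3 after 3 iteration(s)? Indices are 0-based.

v_0 = (-2, 2).
v_1 = A·v_0 = (-8, 6).
v_2 = A·v_1 = (-28, 20).
v_3 = A·v_2 = (-96, 68).

v_3 = (-96, 68)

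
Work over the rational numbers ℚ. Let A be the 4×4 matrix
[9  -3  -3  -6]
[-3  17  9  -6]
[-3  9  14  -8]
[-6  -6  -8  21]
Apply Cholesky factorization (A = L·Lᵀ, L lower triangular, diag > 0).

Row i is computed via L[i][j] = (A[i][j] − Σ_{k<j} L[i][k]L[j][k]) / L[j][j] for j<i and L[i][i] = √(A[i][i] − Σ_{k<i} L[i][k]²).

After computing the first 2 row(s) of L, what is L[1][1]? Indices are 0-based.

Step 1: L[0][0] = √(9) = 3.
  L[1][0] = (-3) / L[0][0] = -1.
Step 2: L[1][1] = √(16) = 4.

L[1][1] = 4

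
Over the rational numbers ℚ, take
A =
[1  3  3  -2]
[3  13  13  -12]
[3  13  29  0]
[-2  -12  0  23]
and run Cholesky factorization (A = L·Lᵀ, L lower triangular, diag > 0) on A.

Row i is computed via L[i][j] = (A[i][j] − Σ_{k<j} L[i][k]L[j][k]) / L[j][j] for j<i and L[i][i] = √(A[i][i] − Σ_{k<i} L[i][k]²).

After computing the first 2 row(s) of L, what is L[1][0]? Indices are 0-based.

Step 1: L[0][0] = √(1) = 1.
  L[1][0] = (3) / L[0][0] = 3.
Step 2: L[1][1] = √(4) = 2.

L[1][0] = 3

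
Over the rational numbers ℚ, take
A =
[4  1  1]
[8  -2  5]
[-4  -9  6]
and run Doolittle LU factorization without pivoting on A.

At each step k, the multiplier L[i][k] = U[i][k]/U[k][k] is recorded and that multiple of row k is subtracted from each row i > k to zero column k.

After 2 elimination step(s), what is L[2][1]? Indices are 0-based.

L[2][1] = 2

k=0: U[0][0]=4
  eliminate (1,0): mult=2, new row 1: (0, -4, 3); set L[1][0]=2
  eliminate (2,0): mult=-1, new row 2: (0, -8, 7); set L[2][0]=-1
k=1: U[1][1]=-4
  eliminate (2,1): mult=2, new row 2: (0, 0, 1); set L[2][1]=2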